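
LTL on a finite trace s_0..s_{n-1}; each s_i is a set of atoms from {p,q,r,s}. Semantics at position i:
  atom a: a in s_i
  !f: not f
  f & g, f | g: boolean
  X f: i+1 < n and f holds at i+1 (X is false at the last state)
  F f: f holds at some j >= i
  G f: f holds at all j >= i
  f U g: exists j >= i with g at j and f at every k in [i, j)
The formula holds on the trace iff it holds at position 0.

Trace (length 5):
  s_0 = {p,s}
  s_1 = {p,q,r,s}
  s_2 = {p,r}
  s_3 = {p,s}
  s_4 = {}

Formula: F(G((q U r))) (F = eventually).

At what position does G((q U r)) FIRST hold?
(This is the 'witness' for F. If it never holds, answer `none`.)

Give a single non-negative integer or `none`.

Answer: none

Derivation:
s_0={p,s}: G((q U r))=False (q U r)=False q=False r=False
s_1={p,q,r,s}: G((q U r))=False (q U r)=True q=True r=True
s_2={p,r}: G((q U r))=False (q U r)=True q=False r=True
s_3={p,s}: G((q U r))=False (q U r)=False q=False r=False
s_4={}: G((q U r))=False (q U r)=False q=False r=False
F(G((q U r))) does not hold (no witness exists).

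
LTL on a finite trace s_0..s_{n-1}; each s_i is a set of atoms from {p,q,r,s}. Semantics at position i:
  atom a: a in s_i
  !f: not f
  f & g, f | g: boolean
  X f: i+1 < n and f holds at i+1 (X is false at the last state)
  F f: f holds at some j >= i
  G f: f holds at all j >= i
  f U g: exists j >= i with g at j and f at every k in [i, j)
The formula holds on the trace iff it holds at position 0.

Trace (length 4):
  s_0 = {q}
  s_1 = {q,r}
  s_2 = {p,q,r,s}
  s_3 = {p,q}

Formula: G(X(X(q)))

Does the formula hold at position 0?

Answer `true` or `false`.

s_0={q}: G(X(X(q)))=False X(X(q))=True X(q)=True q=True
s_1={q,r}: G(X(X(q)))=False X(X(q))=True X(q)=True q=True
s_2={p,q,r,s}: G(X(X(q)))=False X(X(q))=False X(q)=True q=True
s_3={p,q}: G(X(X(q)))=False X(X(q))=False X(q)=False q=True

Answer: false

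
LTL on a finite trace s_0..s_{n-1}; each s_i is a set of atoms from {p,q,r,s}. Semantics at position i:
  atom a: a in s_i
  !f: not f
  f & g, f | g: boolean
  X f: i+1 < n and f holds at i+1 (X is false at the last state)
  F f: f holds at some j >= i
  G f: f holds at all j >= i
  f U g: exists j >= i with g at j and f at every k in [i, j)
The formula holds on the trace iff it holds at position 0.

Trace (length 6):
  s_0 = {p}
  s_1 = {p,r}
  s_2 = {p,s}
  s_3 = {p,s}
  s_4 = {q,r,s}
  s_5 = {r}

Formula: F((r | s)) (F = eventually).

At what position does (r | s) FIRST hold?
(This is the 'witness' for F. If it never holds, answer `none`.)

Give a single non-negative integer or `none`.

Answer: 1

Derivation:
s_0={p}: (r | s)=False r=False s=False
s_1={p,r}: (r | s)=True r=True s=False
s_2={p,s}: (r | s)=True r=False s=True
s_3={p,s}: (r | s)=True r=False s=True
s_4={q,r,s}: (r | s)=True r=True s=True
s_5={r}: (r | s)=True r=True s=False
F((r | s)) holds; first witness at position 1.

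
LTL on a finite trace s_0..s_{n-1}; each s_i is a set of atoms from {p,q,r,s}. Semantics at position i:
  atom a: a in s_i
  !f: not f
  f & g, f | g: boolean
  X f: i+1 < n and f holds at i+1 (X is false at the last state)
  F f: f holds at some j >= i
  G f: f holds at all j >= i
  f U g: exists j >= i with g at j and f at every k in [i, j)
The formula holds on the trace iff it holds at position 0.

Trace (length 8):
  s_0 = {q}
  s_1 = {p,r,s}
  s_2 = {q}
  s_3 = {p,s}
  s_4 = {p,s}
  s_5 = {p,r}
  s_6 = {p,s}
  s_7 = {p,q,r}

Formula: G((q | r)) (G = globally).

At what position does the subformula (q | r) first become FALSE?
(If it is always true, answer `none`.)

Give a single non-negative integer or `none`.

Answer: 3

Derivation:
s_0={q}: (q | r)=True q=True r=False
s_1={p,r,s}: (q | r)=True q=False r=True
s_2={q}: (q | r)=True q=True r=False
s_3={p,s}: (q | r)=False q=False r=False
s_4={p,s}: (q | r)=False q=False r=False
s_5={p,r}: (q | r)=True q=False r=True
s_6={p,s}: (q | r)=False q=False r=False
s_7={p,q,r}: (q | r)=True q=True r=True
G((q | r)) holds globally = False
First violation at position 3.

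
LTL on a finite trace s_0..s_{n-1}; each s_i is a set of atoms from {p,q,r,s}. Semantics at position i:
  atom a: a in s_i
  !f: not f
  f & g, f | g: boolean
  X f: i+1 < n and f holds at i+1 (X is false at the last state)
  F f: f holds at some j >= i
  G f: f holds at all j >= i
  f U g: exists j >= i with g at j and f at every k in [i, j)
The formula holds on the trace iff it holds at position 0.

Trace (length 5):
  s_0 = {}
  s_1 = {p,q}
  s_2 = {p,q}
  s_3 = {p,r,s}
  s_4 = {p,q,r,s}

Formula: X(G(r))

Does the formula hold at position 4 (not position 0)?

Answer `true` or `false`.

s_0={}: X(G(r))=False G(r)=False r=False
s_1={p,q}: X(G(r))=False G(r)=False r=False
s_2={p,q}: X(G(r))=True G(r)=False r=False
s_3={p,r,s}: X(G(r))=True G(r)=True r=True
s_4={p,q,r,s}: X(G(r))=False G(r)=True r=True
Evaluating at position 4: result = False

Answer: false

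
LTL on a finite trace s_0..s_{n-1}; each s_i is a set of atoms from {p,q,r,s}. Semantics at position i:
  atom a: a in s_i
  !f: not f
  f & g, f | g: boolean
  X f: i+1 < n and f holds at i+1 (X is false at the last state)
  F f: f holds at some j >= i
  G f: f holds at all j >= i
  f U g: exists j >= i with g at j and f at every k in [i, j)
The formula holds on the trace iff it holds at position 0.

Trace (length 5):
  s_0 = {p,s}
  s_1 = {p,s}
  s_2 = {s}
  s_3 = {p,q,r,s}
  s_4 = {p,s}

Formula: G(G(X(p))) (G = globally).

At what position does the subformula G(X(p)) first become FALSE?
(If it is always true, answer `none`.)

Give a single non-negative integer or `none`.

Answer: 0

Derivation:
s_0={p,s}: G(X(p))=False X(p)=True p=True
s_1={p,s}: G(X(p))=False X(p)=False p=True
s_2={s}: G(X(p))=False X(p)=True p=False
s_3={p,q,r,s}: G(X(p))=False X(p)=True p=True
s_4={p,s}: G(X(p))=False X(p)=False p=True
G(G(X(p))) holds globally = False
First violation at position 0.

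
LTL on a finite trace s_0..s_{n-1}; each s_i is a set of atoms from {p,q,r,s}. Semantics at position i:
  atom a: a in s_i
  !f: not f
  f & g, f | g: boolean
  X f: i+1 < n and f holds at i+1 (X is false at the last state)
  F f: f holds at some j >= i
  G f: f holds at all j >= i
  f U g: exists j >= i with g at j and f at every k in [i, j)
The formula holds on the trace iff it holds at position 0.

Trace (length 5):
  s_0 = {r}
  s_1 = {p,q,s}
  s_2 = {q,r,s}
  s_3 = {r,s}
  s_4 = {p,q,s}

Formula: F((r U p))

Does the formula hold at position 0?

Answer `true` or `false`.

s_0={r}: F((r U p))=True (r U p)=True r=True p=False
s_1={p,q,s}: F((r U p))=True (r U p)=True r=False p=True
s_2={q,r,s}: F((r U p))=True (r U p)=True r=True p=False
s_3={r,s}: F((r U p))=True (r U p)=True r=True p=False
s_4={p,q,s}: F((r U p))=True (r U p)=True r=False p=True

Answer: true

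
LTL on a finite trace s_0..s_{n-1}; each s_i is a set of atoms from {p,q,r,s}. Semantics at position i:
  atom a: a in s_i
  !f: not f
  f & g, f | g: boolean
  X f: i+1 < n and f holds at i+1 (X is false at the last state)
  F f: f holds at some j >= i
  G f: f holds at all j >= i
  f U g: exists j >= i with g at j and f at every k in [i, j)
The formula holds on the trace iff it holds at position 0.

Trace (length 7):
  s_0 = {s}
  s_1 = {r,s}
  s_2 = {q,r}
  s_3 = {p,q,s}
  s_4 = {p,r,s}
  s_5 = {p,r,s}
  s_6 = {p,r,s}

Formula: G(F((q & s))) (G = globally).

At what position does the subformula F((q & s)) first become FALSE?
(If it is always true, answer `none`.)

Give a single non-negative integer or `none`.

s_0={s}: F((q & s))=True (q & s)=False q=False s=True
s_1={r,s}: F((q & s))=True (q & s)=False q=False s=True
s_2={q,r}: F((q & s))=True (q & s)=False q=True s=False
s_3={p,q,s}: F((q & s))=True (q & s)=True q=True s=True
s_4={p,r,s}: F((q & s))=False (q & s)=False q=False s=True
s_5={p,r,s}: F((q & s))=False (q & s)=False q=False s=True
s_6={p,r,s}: F((q & s))=False (q & s)=False q=False s=True
G(F((q & s))) holds globally = False
First violation at position 4.

Answer: 4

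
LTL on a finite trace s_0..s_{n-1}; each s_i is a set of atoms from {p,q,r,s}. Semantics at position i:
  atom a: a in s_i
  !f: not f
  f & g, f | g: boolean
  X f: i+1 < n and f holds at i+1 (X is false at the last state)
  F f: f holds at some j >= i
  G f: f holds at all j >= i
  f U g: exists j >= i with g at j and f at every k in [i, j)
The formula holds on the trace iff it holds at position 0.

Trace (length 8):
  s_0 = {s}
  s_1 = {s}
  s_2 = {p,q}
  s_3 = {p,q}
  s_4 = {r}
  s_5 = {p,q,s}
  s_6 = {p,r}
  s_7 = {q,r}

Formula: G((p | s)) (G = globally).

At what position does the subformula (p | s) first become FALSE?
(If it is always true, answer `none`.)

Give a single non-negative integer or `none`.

s_0={s}: (p | s)=True p=False s=True
s_1={s}: (p | s)=True p=False s=True
s_2={p,q}: (p | s)=True p=True s=False
s_3={p,q}: (p | s)=True p=True s=False
s_4={r}: (p | s)=False p=False s=False
s_5={p,q,s}: (p | s)=True p=True s=True
s_6={p,r}: (p | s)=True p=True s=False
s_7={q,r}: (p | s)=False p=False s=False
G((p | s)) holds globally = False
First violation at position 4.

Answer: 4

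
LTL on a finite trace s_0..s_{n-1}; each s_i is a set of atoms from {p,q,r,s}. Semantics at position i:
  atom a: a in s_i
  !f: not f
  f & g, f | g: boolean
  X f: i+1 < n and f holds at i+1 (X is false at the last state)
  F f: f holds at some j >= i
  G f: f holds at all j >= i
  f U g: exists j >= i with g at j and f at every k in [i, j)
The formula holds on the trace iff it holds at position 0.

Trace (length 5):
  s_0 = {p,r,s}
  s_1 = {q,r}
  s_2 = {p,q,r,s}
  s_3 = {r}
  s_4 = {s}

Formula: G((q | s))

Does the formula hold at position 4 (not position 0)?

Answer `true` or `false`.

Answer: true

Derivation:
s_0={p,r,s}: G((q | s))=False (q | s)=True q=False s=True
s_1={q,r}: G((q | s))=False (q | s)=True q=True s=False
s_2={p,q,r,s}: G((q | s))=False (q | s)=True q=True s=True
s_3={r}: G((q | s))=False (q | s)=False q=False s=False
s_4={s}: G((q | s))=True (q | s)=True q=False s=True
Evaluating at position 4: result = True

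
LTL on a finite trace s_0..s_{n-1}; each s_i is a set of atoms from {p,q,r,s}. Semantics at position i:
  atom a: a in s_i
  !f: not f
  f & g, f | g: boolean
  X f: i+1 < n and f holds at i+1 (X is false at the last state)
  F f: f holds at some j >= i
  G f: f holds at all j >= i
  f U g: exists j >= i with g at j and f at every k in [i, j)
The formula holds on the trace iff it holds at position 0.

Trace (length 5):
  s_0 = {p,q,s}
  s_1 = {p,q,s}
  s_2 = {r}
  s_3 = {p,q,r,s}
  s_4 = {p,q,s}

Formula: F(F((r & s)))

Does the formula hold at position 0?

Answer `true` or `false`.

s_0={p,q,s}: F(F((r & s)))=True F((r & s))=True (r & s)=False r=False s=True
s_1={p,q,s}: F(F((r & s)))=True F((r & s))=True (r & s)=False r=False s=True
s_2={r}: F(F((r & s)))=True F((r & s))=True (r & s)=False r=True s=False
s_3={p,q,r,s}: F(F((r & s)))=True F((r & s))=True (r & s)=True r=True s=True
s_4={p,q,s}: F(F((r & s)))=False F((r & s))=False (r & s)=False r=False s=True

Answer: true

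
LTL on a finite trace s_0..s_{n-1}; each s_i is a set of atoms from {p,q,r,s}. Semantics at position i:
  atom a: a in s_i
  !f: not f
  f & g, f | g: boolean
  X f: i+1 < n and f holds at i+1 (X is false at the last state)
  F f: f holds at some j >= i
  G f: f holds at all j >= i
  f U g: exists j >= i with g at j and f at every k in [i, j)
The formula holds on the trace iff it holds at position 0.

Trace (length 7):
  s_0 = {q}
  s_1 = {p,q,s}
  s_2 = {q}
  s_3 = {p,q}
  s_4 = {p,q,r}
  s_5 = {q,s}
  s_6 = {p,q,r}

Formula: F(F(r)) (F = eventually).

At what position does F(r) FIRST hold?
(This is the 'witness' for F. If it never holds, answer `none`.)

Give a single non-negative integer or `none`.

Answer: 0

Derivation:
s_0={q}: F(r)=True r=False
s_1={p,q,s}: F(r)=True r=False
s_2={q}: F(r)=True r=False
s_3={p,q}: F(r)=True r=False
s_4={p,q,r}: F(r)=True r=True
s_5={q,s}: F(r)=True r=False
s_6={p,q,r}: F(r)=True r=True
F(F(r)) holds; first witness at position 0.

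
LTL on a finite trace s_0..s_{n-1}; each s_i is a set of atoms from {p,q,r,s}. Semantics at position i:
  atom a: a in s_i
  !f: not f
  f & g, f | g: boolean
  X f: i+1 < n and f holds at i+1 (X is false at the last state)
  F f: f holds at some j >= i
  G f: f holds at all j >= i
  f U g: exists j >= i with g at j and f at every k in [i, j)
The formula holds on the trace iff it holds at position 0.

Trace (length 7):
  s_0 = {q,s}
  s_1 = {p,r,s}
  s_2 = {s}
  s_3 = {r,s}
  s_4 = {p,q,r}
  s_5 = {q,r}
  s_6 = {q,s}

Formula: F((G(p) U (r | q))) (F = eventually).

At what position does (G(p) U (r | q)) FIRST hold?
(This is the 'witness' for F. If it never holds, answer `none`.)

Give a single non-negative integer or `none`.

Answer: 0

Derivation:
s_0={q,s}: (G(p) U (r | q))=True G(p)=False p=False (r | q)=True r=False q=True
s_1={p,r,s}: (G(p) U (r | q))=True G(p)=False p=True (r | q)=True r=True q=False
s_2={s}: (G(p) U (r | q))=False G(p)=False p=False (r | q)=False r=False q=False
s_3={r,s}: (G(p) U (r | q))=True G(p)=False p=False (r | q)=True r=True q=False
s_4={p,q,r}: (G(p) U (r | q))=True G(p)=False p=True (r | q)=True r=True q=True
s_5={q,r}: (G(p) U (r | q))=True G(p)=False p=False (r | q)=True r=True q=True
s_6={q,s}: (G(p) U (r | q))=True G(p)=False p=False (r | q)=True r=False q=True
F((G(p) U (r | q))) holds; first witness at position 0.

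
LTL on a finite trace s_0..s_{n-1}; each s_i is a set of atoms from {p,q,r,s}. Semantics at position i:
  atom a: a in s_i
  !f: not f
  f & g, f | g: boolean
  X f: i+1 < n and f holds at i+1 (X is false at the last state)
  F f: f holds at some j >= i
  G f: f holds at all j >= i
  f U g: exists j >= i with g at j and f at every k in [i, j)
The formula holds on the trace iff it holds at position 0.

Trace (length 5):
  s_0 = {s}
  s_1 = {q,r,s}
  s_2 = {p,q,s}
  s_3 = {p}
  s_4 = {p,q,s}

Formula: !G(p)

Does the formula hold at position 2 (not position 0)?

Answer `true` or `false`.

Answer: false

Derivation:
s_0={s}: !G(p)=True G(p)=False p=False
s_1={q,r,s}: !G(p)=True G(p)=False p=False
s_2={p,q,s}: !G(p)=False G(p)=True p=True
s_3={p}: !G(p)=False G(p)=True p=True
s_4={p,q,s}: !G(p)=False G(p)=True p=True
Evaluating at position 2: result = False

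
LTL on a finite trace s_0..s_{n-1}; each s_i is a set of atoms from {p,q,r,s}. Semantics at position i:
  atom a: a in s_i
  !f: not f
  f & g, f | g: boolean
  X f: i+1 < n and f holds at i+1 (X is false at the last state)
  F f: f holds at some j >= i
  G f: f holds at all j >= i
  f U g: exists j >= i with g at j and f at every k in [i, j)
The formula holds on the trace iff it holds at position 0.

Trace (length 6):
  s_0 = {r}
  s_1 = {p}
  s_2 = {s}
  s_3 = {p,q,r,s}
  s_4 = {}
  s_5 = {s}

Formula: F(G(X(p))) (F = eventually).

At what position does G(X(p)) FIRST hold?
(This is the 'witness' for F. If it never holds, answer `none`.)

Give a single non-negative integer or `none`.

s_0={r}: G(X(p))=False X(p)=True p=False
s_1={p}: G(X(p))=False X(p)=False p=True
s_2={s}: G(X(p))=False X(p)=True p=False
s_3={p,q,r,s}: G(X(p))=False X(p)=False p=True
s_4={}: G(X(p))=False X(p)=False p=False
s_5={s}: G(X(p))=False X(p)=False p=False
F(G(X(p))) does not hold (no witness exists).

Answer: none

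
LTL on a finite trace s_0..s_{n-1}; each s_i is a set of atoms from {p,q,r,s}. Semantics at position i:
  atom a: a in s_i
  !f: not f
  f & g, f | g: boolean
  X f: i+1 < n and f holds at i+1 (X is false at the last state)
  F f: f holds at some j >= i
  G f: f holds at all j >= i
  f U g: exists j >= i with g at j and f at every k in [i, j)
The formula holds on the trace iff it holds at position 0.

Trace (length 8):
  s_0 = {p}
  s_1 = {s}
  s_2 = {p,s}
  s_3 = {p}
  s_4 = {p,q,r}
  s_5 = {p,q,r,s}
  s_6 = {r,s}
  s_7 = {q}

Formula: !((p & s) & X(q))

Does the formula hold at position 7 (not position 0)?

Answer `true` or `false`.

s_0={p}: !((p & s) & X(q))=True ((p & s) & X(q))=False (p & s)=False p=True s=False X(q)=False q=False
s_1={s}: !((p & s) & X(q))=True ((p & s) & X(q))=False (p & s)=False p=False s=True X(q)=False q=False
s_2={p,s}: !((p & s) & X(q))=True ((p & s) & X(q))=False (p & s)=True p=True s=True X(q)=False q=False
s_3={p}: !((p & s) & X(q))=True ((p & s) & X(q))=False (p & s)=False p=True s=False X(q)=True q=False
s_4={p,q,r}: !((p & s) & X(q))=True ((p & s) & X(q))=False (p & s)=False p=True s=False X(q)=True q=True
s_5={p,q,r,s}: !((p & s) & X(q))=True ((p & s) & X(q))=False (p & s)=True p=True s=True X(q)=False q=True
s_6={r,s}: !((p & s) & X(q))=True ((p & s) & X(q))=False (p & s)=False p=False s=True X(q)=True q=False
s_7={q}: !((p & s) & X(q))=True ((p & s) & X(q))=False (p & s)=False p=False s=False X(q)=False q=True
Evaluating at position 7: result = True

Answer: true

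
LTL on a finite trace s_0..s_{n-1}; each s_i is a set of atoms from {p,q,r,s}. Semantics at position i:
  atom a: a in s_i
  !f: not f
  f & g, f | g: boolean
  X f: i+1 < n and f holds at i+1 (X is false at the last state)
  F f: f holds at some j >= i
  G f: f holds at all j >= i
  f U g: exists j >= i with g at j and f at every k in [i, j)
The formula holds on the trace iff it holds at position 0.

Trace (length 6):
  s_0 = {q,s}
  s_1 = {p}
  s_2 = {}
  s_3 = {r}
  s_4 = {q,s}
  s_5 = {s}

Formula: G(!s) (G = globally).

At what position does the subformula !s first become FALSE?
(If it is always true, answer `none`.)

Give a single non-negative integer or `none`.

Answer: 0

Derivation:
s_0={q,s}: !s=False s=True
s_1={p}: !s=True s=False
s_2={}: !s=True s=False
s_3={r}: !s=True s=False
s_4={q,s}: !s=False s=True
s_5={s}: !s=False s=True
G(!s) holds globally = False
First violation at position 0.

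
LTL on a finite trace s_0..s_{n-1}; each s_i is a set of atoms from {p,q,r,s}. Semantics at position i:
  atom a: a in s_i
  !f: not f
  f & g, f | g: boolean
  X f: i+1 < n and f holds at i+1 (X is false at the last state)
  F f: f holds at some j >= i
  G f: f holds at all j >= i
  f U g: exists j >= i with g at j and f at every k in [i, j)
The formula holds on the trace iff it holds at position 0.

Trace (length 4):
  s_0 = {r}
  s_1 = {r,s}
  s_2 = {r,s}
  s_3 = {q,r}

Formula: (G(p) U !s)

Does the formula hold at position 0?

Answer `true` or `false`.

Answer: true

Derivation:
s_0={r}: (G(p) U !s)=True G(p)=False p=False !s=True s=False
s_1={r,s}: (G(p) U !s)=False G(p)=False p=False !s=False s=True
s_2={r,s}: (G(p) U !s)=False G(p)=False p=False !s=False s=True
s_3={q,r}: (G(p) U !s)=True G(p)=False p=False !s=True s=False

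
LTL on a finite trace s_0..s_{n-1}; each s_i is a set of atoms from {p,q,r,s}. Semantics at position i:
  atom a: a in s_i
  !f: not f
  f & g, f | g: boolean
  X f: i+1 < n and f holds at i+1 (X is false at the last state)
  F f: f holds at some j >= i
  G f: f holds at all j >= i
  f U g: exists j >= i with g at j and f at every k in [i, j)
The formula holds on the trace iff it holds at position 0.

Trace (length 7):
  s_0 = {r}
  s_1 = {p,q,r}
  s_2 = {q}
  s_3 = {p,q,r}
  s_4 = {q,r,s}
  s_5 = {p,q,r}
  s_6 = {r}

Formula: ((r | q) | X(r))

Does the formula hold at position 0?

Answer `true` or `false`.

s_0={r}: ((r | q) | X(r))=True (r | q)=True r=True q=False X(r)=True
s_1={p,q,r}: ((r | q) | X(r))=True (r | q)=True r=True q=True X(r)=False
s_2={q}: ((r | q) | X(r))=True (r | q)=True r=False q=True X(r)=True
s_3={p,q,r}: ((r | q) | X(r))=True (r | q)=True r=True q=True X(r)=True
s_4={q,r,s}: ((r | q) | X(r))=True (r | q)=True r=True q=True X(r)=True
s_5={p,q,r}: ((r | q) | X(r))=True (r | q)=True r=True q=True X(r)=True
s_6={r}: ((r | q) | X(r))=True (r | q)=True r=True q=False X(r)=False

Answer: true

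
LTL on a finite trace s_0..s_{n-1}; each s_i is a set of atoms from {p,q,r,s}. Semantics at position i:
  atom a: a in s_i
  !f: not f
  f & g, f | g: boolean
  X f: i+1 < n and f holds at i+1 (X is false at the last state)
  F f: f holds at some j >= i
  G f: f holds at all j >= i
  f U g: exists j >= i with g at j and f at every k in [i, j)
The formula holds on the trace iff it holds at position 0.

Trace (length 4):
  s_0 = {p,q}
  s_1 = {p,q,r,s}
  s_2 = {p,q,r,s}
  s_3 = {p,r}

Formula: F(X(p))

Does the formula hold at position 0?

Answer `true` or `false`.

s_0={p,q}: F(X(p))=True X(p)=True p=True
s_1={p,q,r,s}: F(X(p))=True X(p)=True p=True
s_2={p,q,r,s}: F(X(p))=True X(p)=True p=True
s_3={p,r}: F(X(p))=False X(p)=False p=True

Answer: true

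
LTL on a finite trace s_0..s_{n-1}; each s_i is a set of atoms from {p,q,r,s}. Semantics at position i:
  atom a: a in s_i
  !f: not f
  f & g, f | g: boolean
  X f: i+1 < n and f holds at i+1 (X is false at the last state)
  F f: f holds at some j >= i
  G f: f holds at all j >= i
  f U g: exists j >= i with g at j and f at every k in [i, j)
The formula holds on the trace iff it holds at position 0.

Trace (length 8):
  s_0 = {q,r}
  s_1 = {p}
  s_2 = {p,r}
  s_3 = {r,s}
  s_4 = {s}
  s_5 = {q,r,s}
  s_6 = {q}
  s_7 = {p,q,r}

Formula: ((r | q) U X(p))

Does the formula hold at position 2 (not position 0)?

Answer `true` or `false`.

Answer: false

Derivation:
s_0={q,r}: ((r | q) U X(p))=True (r | q)=True r=True q=True X(p)=True p=False
s_1={p}: ((r | q) U X(p))=True (r | q)=False r=False q=False X(p)=True p=True
s_2={p,r}: ((r | q) U X(p))=False (r | q)=True r=True q=False X(p)=False p=True
s_3={r,s}: ((r | q) U X(p))=False (r | q)=True r=True q=False X(p)=False p=False
s_4={s}: ((r | q) U X(p))=False (r | q)=False r=False q=False X(p)=False p=False
s_5={q,r,s}: ((r | q) U X(p))=True (r | q)=True r=True q=True X(p)=False p=False
s_6={q}: ((r | q) U X(p))=True (r | q)=True r=False q=True X(p)=True p=False
s_7={p,q,r}: ((r | q) U X(p))=False (r | q)=True r=True q=True X(p)=False p=True
Evaluating at position 2: result = False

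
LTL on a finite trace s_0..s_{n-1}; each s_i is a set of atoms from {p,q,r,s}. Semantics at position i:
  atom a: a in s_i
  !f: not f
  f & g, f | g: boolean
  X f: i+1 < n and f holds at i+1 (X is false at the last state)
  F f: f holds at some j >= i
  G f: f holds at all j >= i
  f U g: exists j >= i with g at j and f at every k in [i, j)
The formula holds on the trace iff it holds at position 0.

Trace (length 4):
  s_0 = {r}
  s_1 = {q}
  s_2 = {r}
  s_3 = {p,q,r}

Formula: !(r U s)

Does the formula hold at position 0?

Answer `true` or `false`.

s_0={r}: !(r U s)=True (r U s)=False r=True s=False
s_1={q}: !(r U s)=True (r U s)=False r=False s=False
s_2={r}: !(r U s)=True (r U s)=False r=True s=False
s_3={p,q,r}: !(r U s)=True (r U s)=False r=True s=False

Answer: true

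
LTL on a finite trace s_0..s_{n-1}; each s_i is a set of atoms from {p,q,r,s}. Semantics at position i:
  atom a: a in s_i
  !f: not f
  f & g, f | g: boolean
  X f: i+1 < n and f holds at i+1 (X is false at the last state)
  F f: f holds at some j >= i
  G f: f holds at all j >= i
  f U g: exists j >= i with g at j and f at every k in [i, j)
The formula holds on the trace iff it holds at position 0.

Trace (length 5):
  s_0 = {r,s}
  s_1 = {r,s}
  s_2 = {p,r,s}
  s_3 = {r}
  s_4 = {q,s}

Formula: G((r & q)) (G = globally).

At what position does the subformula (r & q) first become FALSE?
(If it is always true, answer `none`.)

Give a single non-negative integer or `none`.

s_0={r,s}: (r & q)=False r=True q=False
s_1={r,s}: (r & q)=False r=True q=False
s_2={p,r,s}: (r & q)=False r=True q=False
s_3={r}: (r & q)=False r=True q=False
s_4={q,s}: (r & q)=False r=False q=True
G((r & q)) holds globally = False
First violation at position 0.

Answer: 0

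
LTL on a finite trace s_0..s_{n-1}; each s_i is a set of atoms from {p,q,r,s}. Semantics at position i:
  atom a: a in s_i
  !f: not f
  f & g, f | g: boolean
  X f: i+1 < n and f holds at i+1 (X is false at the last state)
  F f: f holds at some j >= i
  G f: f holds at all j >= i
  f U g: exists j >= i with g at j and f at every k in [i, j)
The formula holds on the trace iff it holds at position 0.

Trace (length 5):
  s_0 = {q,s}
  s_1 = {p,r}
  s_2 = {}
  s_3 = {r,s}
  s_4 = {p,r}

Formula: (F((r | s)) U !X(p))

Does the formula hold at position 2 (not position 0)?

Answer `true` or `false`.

s_0={q,s}: (F((r | s)) U !X(p))=True F((r | s))=True (r | s)=True r=False s=True !X(p)=False X(p)=True p=False
s_1={p,r}: (F((r | s)) U !X(p))=True F((r | s))=True (r | s)=True r=True s=False !X(p)=True X(p)=False p=True
s_2={}: (F((r | s)) U !X(p))=True F((r | s))=True (r | s)=False r=False s=False !X(p)=True X(p)=False p=False
s_3={r,s}: (F((r | s)) U !X(p))=True F((r | s))=True (r | s)=True r=True s=True !X(p)=False X(p)=True p=False
s_4={p,r}: (F((r | s)) U !X(p))=True F((r | s))=True (r | s)=True r=True s=False !X(p)=True X(p)=False p=True
Evaluating at position 2: result = True

Answer: true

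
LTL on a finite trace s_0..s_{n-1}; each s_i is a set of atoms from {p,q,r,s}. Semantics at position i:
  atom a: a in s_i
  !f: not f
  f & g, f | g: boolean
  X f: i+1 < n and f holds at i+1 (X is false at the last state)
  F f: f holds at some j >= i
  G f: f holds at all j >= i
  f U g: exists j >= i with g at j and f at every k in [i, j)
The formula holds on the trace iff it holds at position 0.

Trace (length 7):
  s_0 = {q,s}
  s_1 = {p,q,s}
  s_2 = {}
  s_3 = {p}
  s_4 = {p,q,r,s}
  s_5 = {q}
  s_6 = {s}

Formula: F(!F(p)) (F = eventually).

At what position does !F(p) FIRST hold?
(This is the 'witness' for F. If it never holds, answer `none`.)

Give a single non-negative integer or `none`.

Answer: 5

Derivation:
s_0={q,s}: !F(p)=False F(p)=True p=False
s_1={p,q,s}: !F(p)=False F(p)=True p=True
s_2={}: !F(p)=False F(p)=True p=False
s_3={p}: !F(p)=False F(p)=True p=True
s_4={p,q,r,s}: !F(p)=False F(p)=True p=True
s_5={q}: !F(p)=True F(p)=False p=False
s_6={s}: !F(p)=True F(p)=False p=False
F(!F(p)) holds; first witness at position 5.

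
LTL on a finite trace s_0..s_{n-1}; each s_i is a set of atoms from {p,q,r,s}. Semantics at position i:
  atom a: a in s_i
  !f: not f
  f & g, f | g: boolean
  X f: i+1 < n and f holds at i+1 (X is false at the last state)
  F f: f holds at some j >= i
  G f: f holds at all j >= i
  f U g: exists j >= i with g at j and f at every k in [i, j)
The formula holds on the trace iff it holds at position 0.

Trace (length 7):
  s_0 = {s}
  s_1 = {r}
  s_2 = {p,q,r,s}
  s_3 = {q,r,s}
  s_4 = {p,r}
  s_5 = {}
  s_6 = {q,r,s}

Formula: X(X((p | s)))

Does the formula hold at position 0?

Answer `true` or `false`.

s_0={s}: X(X((p | s)))=True X((p | s))=False (p | s)=True p=False s=True
s_1={r}: X(X((p | s)))=True X((p | s))=True (p | s)=False p=False s=False
s_2={p,q,r,s}: X(X((p | s)))=True X((p | s))=True (p | s)=True p=True s=True
s_3={q,r,s}: X(X((p | s)))=False X((p | s))=True (p | s)=True p=False s=True
s_4={p,r}: X(X((p | s)))=True X((p | s))=False (p | s)=True p=True s=False
s_5={}: X(X((p | s)))=False X((p | s))=True (p | s)=False p=False s=False
s_6={q,r,s}: X(X((p | s)))=False X((p | s))=False (p | s)=True p=False s=True

Answer: true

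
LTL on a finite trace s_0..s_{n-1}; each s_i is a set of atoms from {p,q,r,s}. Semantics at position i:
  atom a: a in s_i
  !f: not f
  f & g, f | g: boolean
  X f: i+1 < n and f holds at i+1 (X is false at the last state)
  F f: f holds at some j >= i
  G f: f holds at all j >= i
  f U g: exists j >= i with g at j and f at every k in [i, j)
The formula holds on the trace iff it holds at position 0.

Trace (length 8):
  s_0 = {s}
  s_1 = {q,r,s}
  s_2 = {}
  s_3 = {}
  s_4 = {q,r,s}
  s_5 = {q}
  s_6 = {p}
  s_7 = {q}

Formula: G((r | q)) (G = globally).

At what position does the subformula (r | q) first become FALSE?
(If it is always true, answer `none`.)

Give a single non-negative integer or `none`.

Answer: 0

Derivation:
s_0={s}: (r | q)=False r=False q=False
s_1={q,r,s}: (r | q)=True r=True q=True
s_2={}: (r | q)=False r=False q=False
s_3={}: (r | q)=False r=False q=False
s_4={q,r,s}: (r | q)=True r=True q=True
s_5={q}: (r | q)=True r=False q=True
s_6={p}: (r | q)=False r=False q=False
s_7={q}: (r | q)=True r=False q=True
G((r | q)) holds globally = False
First violation at position 0.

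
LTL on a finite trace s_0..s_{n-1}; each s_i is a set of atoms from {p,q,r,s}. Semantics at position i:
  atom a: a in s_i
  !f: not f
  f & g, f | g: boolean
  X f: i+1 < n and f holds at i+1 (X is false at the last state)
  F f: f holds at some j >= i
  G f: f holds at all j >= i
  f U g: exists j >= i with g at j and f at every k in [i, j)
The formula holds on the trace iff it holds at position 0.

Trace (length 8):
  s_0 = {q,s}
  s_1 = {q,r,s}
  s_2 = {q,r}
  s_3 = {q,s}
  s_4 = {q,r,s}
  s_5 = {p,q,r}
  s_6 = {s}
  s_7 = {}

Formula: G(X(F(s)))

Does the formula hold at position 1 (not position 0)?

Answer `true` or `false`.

s_0={q,s}: G(X(F(s)))=False X(F(s))=True F(s)=True s=True
s_1={q,r,s}: G(X(F(s)))=False X(F(s))=True F(s)=True s=True
s_2={q,r}: G(X(F(s)))=False X(F(s))=True F(s)=True s=False
s_3={q,s}: G(X(F(s)))=False X(F(s))=True F(s)=True s=True
s_4={q,r,s}: G(X(F(s)))=False X(F(s))=True F(s)=True s=True
s_5={p,q,r}: G(X(F(s)))=False X(F(s))=True F(s)=True s=False
s_6={s}: G(X(F(s)))=False X(F(s))=False F(s)=True s=True
s_7={}: G(X(F(s)))=False X(F(s))=False F(s)=False s=False
Evaluating at position 1: result = False

Answer: false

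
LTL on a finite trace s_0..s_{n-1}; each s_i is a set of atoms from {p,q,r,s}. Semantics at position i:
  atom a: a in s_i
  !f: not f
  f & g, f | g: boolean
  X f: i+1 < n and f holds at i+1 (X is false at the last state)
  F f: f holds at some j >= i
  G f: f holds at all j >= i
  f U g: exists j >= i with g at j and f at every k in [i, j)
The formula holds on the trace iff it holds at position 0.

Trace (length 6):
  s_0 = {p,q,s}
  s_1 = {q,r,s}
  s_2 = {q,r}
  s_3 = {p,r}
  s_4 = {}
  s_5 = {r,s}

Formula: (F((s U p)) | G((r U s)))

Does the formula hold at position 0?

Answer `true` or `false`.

Answer: true

Derivation:
s_0={p,q,s}: (F((s U p)) | G((r U s)))=True F((s U p))=True (s U p)=True s=True p=True G((r U s))=False (r U s)=True r=False
s_1={q,r,s}: (F((s U p)) | G((r U s)))=True F((s U p))=True (s U p)=False s=True p=False G((r U s))=False (r U s)=True r=True
s_2={q,r}: (F((s U p)) | G((r U s)))=True F((s U p))=True (s U p)=False s=False p=False G((r U s))=False (r U s)=False r=True
s_3={p,r}: (F((s U p)) | G((r U s)))=True F((s U p))=True (s U p)=True s=False p=True G((r U s))=False (r U s)=False r=True
s_4={}: (F((s U p)) | G((r U s)))=False F((s U p))=False (s U p)=False s=False p=False G((r U s))=False (r U s)=False r=False
s_5={r,s}: (F((s U p)) | G((r U s)))=True F((s U p))=False (s U p)=False s=True p=False G((r U s))=True (r U s)=True r=True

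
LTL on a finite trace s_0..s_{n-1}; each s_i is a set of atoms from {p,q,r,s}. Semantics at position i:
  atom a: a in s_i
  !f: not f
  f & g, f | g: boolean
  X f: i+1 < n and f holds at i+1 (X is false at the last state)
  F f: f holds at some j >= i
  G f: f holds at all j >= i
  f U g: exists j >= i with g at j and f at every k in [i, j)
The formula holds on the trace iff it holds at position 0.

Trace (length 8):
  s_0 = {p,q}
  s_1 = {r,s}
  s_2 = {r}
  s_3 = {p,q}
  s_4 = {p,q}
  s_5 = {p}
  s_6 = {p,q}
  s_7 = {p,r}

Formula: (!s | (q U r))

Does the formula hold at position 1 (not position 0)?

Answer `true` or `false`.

s_0={p,q}: (!s | (q U r))=True !s=True s=False (q U r)=True q=True r=False
s_1={r,s}: (!s | (q U r))=True !s=False s=True (q U r)=True q=False r=True
s_2={r}: (!s | (q U r))=True !s=True s=False (q U r)=True q=False r=True
s_3={p,q}: (!s | (q U r))=True !s=True s=False (q U r)=False q=True r=False
s_4={p,q}: (!s | (q U r))=True !s=True s=False (q U r)=False q=True r=False
s_5={p}: (!s | (q U r))=True !s=True s=False (q U r)=False q=False r=False
s_6={p,q}: (!s | (q U r))=True !s=True s=False (q U r)=True q=True r=False
s_7={p,r}: (!s | (q U r))=True !s=True s=False (q U r)=True q=False r=True
Evaluating at position 1: result = True

Answer: true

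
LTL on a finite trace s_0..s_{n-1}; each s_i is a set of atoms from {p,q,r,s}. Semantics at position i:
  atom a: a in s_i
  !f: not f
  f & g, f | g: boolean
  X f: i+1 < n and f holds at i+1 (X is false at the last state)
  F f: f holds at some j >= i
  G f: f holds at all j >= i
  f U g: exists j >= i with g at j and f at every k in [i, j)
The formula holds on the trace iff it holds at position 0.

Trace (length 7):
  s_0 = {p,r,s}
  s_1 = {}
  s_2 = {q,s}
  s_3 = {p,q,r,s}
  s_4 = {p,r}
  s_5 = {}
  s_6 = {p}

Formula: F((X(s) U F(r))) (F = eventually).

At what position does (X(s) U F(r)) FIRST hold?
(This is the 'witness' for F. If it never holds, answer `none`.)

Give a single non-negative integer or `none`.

Answer: 0

Derivation:
s_0={p,r,s}: (X(s) U F(r))=True X(s)=False s=True F(r)=True r=True
s_1={}: (X(s) U F(r))=True X(s)=True s=False F(r)=True r=False
s_2={q,s}: (X(s) U F(r))=True X(s)=True s=True F(r)=True r=False
s_3={p,q,r,s}: (X(s) U F(r))=True X(s)=False s=True F(r)=True r=True
s_4={p,r}: (X(s) U F(r))=True X(s)=False s=False F(r)=True r=True
s_5={}: (X(s) U F(r))=False X(s)=False s=False F(r)=False r=False
s_6={p}: (X(s) U F(r))=False X(s)=False s=False F(r)=False r=False
F((X(s) U F(r))) holds; first witness at position 0.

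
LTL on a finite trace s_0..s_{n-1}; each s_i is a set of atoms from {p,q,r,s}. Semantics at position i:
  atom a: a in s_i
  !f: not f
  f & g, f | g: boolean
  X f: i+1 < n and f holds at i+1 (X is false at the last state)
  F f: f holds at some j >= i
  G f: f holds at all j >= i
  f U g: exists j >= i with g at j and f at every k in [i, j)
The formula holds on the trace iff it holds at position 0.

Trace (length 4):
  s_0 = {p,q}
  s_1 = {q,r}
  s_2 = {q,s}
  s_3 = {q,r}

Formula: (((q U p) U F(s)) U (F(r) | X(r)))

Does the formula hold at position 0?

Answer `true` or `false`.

s_0={p,q}: (((q U p) U F(s)) U (F(r) | X(r)))=True ((q U p) U F(s))=True (q U p)=True q=True p=True F(s)=True s=False (F(r) | X(r))=True F(r)=True r=False X(r)=True
s_1={q,r}: (((q U p) U F(s)) U (F(r) | X(r)))=True ((q U p) U F(s))=True (q U p)=False q=True p=False F(s)=True s=False (F(r) | X(r))=True F(r)=True r=True X(r)=False
s_2={q,s}: (((q U p) U F(s)) U (F(r) | X(r)))=True ((q U p) U F(s))=True (q U p)=False q=True p=False F(s)=True s=True (F(r) | X(r))=True F(r)=True r=False X(r)=True
s_3={q,r}: (((q U p) U F(s)) U (F(r) | X(r)))=True ((q U p) U F(s))=False (q U p)=False q=True p=False F(s)=False s=False (F(r) | X(r))=True F(r)=True r=True X(r)=False

Answer: true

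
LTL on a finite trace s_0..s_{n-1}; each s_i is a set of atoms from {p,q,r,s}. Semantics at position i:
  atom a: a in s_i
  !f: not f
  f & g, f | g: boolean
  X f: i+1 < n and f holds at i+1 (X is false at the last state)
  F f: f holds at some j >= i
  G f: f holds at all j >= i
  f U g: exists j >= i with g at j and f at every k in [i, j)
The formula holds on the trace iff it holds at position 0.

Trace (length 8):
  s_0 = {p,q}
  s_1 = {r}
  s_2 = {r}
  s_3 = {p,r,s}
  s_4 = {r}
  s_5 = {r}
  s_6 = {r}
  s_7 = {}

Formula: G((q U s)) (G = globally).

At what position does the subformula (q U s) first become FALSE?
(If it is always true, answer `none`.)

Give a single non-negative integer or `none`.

s_0={p,q}: (q U s)=False q=True s=False
s_1={r}: (q U s)=False q=False s=False
s_2={r}: (q U s)=False q=False s=False
s_3={p,r,s}: (q U s)=True q=False s=True
s_4={r}: (q U s)=False q=False s=False
s_5={r}: (q U s)=False q=False s=False
s_6={r}: (q U s)=False q=False s=False
s_7={}: (q U s)=False q=False s=False
G((q U s)) holds globally = False
First violation at position 0.

Answer: 0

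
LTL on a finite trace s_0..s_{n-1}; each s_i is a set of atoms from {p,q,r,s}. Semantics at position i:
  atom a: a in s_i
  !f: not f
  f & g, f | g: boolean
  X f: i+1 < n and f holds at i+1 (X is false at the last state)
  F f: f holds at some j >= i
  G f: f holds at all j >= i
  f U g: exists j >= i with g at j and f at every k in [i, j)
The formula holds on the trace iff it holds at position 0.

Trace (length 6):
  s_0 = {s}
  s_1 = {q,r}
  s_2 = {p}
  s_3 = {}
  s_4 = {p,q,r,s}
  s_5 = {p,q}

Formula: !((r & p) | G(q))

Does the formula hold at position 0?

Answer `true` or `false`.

s_0={s}: !((r & p) | G(q))=True ((r & p) | G(q))=False (r & p)=False r=False p=False G(q)=False q=False
s_1={q,r}: !((r & p) | G(q))=True ((r & p) | G(q))=False (r & p)=False r=True p=False G(q)=False q=True
s_2={p}: !((r & p) | G(q))=True ((r & p) | G(q))=False (r & p)=False r=False p=True G(q)=False q=False
s_3={}: !((r & p) | G(q))=True ((r & p) | G(q))=False (r & p)=False r=False p=False G(q)=False q=False
s_4={p,q,r,s}: !((r & p) | G(q))=False ((r & p) | G(q))=True (r & p)=True r=True p=True G(q)=True q=True
s_5={p,q}: !((r & p) | G(q))=False ((r & p) | G(q))=True (r & p)=False r=False p=True G(q)=True q=True

Answer: true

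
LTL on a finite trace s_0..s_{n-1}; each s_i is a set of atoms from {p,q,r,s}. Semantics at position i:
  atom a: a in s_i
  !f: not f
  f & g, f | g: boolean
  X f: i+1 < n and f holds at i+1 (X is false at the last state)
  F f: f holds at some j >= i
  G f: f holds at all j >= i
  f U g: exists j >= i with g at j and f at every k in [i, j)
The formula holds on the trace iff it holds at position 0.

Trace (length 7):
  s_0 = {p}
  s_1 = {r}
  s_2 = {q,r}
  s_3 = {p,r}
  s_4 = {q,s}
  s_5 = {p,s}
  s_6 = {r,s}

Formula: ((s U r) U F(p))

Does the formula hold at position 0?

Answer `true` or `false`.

s_0={p}: ((s U r) U F(p))=True (s U r)=False s=False r=False F(p)=True p=True
s_1={r}: ((s U r) U F(p))=True (s U r)=True s=False r=True F(p)=True p=False
s_2={q,r}: ((s U r) U F(p))=True (s U r)=True s=False r=True F(p)=True p=False
s_3={p,r}: ((s U r) U F(p))=True (s U r)=True s=False r=True F(p)=True p=True
s_4={q,s}: ((s U r) U F(p))=True (s U r)=True s=True r=False F(p)=True p=False
s_5={p,s}: ((s U r) U F(p))=True (s U r)=True s=True r=False F(p)=True p=True
s_6={r,s}: ((s U r) U F(p))=False (s U r)=True s=True r=True F(p)=False p=False

Answer: true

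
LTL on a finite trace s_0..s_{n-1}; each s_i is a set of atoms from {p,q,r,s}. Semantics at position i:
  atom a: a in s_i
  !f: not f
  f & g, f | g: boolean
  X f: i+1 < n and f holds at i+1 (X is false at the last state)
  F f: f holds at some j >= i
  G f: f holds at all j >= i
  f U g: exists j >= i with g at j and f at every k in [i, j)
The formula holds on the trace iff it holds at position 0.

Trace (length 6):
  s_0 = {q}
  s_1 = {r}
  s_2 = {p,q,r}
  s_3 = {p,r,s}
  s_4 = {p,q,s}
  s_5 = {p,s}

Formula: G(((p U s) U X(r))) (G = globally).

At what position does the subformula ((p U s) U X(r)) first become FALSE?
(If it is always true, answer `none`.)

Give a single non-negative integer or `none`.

Answer: 3

Derivation:
s_0={q}: ((p U s) U X(r))=True (p U s)=False p=False s=False X(r)=True r=False
s_1={r}: ((p U s) U X(r))=True (p U s)=False p=False s=False X(r)=True r=True
s_2={p,q,r}: ((p U s) U X(r))=True (p U s)=True p=True s=False X(r)=True r=True
s_3={p,r,s}: ((p U s) U X(r))=False (p U s)=True p=True s=True X(r)=False r=True
s_4={p,q,s}: ((p U s) U X(r))=False (p U s)=True p=True s=True X(r)=False r=False
s_5={p,s}: ((p U s) U X(r))=False (p U s)=True p=True s=True X(r)=False r=False
G(((p U s) U X(r))) holds globally = False
First violation at position 3.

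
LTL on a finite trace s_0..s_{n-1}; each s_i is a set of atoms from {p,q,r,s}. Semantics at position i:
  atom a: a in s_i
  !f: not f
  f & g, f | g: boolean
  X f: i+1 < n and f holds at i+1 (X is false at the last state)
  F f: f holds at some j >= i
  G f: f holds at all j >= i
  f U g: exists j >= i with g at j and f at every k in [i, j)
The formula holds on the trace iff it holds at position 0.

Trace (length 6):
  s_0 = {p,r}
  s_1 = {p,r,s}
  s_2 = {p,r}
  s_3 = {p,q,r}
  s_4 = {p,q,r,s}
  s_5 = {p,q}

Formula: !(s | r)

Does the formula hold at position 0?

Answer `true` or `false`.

Answer: false

Derivation:
s_0={p,r}: !(s | r)=False (s | r)=True s=False r=True
s_1={p,r,s}: !(s | r)=False (s | r)=True s=True r=True
s_2={p,r}: !(s | r)=False (s | r)=True s=False r=True
s_3={p,q,r}: !(s | r)=False (s | r)=True s=False r=True
s_4={p,q,r,s}: !(s | r)=False (s | r)=True s=True r=True
s_5={p,q}: !(s | r)=True (s | r)=False s=False r=False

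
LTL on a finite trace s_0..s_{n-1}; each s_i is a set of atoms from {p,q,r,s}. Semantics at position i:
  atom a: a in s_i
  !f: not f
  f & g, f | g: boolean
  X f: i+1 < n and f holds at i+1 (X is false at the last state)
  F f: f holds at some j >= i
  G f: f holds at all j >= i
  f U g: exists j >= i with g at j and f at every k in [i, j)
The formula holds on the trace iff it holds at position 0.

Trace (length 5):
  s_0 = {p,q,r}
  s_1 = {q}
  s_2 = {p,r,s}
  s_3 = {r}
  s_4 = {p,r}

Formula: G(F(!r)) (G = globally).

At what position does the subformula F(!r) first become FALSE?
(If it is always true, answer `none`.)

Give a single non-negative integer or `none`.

Answer: 2

Derivation:
s_0={p,q,r}: F(!r)=True !r=False r=True
s_1={q}: F(!r)=True !r=True r=False
s_2={p,r,s}: F(!r)=False !r=False r=True
s_3={r}: F(!r)=False !r=False r=True
s_4={p,r}: F(!r)=False !r=False r=True
G(F(!r)) holds globally = False
First violation at position 2.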